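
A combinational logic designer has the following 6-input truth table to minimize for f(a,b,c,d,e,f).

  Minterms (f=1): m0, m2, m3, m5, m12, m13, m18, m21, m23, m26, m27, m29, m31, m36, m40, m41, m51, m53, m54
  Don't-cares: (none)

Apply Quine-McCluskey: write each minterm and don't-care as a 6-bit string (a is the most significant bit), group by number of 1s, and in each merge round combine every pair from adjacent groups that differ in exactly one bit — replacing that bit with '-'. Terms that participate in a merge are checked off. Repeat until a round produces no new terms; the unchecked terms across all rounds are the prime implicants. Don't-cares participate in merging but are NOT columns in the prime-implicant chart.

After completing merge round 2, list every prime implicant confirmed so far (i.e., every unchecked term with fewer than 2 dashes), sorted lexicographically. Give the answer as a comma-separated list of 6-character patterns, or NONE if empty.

-10101, 0-0010, 0000-0, 00001-, 00110-, 01-010, 011-11, 01101-, 100100, 10100-, 110011, 110110

size-2^0 implicants → 000000(✓)  000010(✓)  000011(✓)  000101(✓)  001100(✓)  001101(✓)  010010(✓)  010101(✓)  010111(✓)  011010(✓)  011011(✓)  011101(✓)  011111(✓)  100100  101000(✓)  101001(✓)  110011  110101(✓)  110110
size-2^1 implicants → -10101  0-0010  0-0101(✓)  0-1101(✓)  00-101(✓)  0000-0  00001-  00110-  01-010  01-101(✓)  01-111(✓)  0101-1(✓)  011-11  01101-  0111-1(✓)  10100-
size-2^2 implicants → 0--101  01-1-1
Unchecked terms (primes): -10101, 0--101, 0-0010, 0000-0, 00001-, 00110-, 01-010, 01-1-1, 011-11, 01101-, 100100, 10100-, 110011, 110110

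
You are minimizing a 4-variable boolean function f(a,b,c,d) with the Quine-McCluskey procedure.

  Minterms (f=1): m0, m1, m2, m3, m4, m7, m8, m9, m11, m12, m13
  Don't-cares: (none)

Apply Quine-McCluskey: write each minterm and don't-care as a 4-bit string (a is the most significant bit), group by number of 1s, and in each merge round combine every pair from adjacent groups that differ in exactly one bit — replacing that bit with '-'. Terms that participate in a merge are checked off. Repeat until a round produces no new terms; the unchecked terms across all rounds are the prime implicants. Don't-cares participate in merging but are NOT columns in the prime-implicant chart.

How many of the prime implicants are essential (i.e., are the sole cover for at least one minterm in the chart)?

5

[col 0] 0000*, 0001*, 0010*, 0011*, 0100*, 0111*, 1000*, 1001*, 1011*, 1100*, 1101*
[col 1] -000*, -001*, -011*, -100*, 0-00*, 0-11, 00-0*, 00-1*, 000-*, 001-*, 1-00*, 1-01*, 10-1*, 100-*, 110-*
[col 2] --00, -0-1, -00-, 00--, 1-0-
Prime implicants: --00, -0-1, -00-, 0-11, 00--, 1-0-
PI chart (minterm → PIs covering it):
  0 | --00,-00-,00--
  1 | -0-1,-00-,00--
  2 | 00--  (sole → essential)
  3 | -0-1,0-11,00--
  4 | --00  (sole → essential)
  7 | 0-11  (sole → essential)
  8 | --00,-00-,1-0-
  9 | -0-1,-00-,1-0-
  11 | -0-1  (sole → essential)
  12 | --00,1-0-
  13 | 1-0-  (sole → essential)
Essential prime implicants: --00, -0-1, 0-11, 00--, 1-0-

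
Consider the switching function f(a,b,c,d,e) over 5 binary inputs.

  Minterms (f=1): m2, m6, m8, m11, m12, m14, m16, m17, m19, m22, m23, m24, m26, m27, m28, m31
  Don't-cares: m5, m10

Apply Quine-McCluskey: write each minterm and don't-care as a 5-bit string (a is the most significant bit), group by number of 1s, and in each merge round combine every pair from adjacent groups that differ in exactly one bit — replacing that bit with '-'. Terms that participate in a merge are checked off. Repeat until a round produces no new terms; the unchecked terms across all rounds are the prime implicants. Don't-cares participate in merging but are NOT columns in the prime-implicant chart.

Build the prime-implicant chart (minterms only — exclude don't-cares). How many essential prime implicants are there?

Round 0: 00010✓ 00101 00110✓ 01000✓ 01010✓ 01011✓ 01100✓ 01110✓ 10000✓ 10001✓ 10011✓ 10110✓ 10111✓ 11000✓ 11010✓ 11011✓ 11100✓ 11111✓
Round 1: -0110 -1000✓ -1010✓ -1011✓ -1100✓ 0-010✓ 0-110✓ 00-10✓ 01-00✓ 01-10✓ 010-0✓ 0101-✓ 011-0✓ 1-000 1-011✓ 1-111✓ 10-11✓ 100-1 1000- 1011- 11-00✓ 11-11✓ 110-0✓ 1101-✓
Round 2: -1-00 -10-0 -101- 0--10 01--0 1--11
PIs = {-0110, -1-00, -10-0, -101-, 0--10, 00101, 01--0, 1--11, 1-000, 100-1, 1000-, 1011-}
Coverage chart:
  m2: 0--10 ←essential
  m6: -0110,0--10
  m8: -1-00,-10-0,01--0
  m11: -101- ←essential
  m12: -1-00,01--0
  m14: 0--10,01--0
  m16: 1-000,1000-
  m17: 100-1,1000-
  m19: 1--11,100-1
  m22: -0110,1011-
  m23: 1--11,1011-
  m24: -1-00,-10-0,1-000
  m26: -10-0,-101-
  m27: -101-,1--11
  m28: -1-00 ←essential
  m31: 1--11 ←essential
Essential: -1-00, -101-, 0--10, 1--11

4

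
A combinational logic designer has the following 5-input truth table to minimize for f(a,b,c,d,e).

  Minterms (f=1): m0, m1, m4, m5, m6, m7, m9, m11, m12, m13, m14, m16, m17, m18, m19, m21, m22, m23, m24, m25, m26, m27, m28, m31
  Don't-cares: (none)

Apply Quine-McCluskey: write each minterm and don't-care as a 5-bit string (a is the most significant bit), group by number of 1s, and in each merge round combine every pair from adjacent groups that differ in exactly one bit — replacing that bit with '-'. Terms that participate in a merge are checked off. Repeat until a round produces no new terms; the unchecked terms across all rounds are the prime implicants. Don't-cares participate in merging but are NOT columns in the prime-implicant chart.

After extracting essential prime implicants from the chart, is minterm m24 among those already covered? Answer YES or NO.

size-2^0 implicants → 00000(✓)  00001(✓)  00100(✓)  00101(✓)  00110(✓)  00111(✓)  01001(✓)  01011(✓)  01100(✓)  01101(✓)  01110(✓)  10000(✓)  10001(✓)  10010(✓)  10011(✓)  10101(✓)  10110(✓)  10111(✓)  11000(✓)  11001(✓)  11010(✓)  11011(✓)  11100(✓)  11111(✓)
size-2^1 implicants → -0000(✓)  -0001(✓)  -0101(✓)  -0110(✓)  -0111(✓)  -1001(✓)  -1011(✓)  -1100  0-001(✓)  0-100(✓)  0-101(✓)  0-110(✓)  00-00(✓)  00-01(✓)  0000-(✓)  001-0(✓)  001-1(✓)  0010-(✓)  0011-(✓)  01-01(✓)  010-1(✓)  011-0(✓)  0110-(✓)  1-000(✓)  1-001(✓)  1-010(✓)  1-011(✓)  1-111(✓)  10-01(✓)  10-10(✓)  10-11(✓)  100-0(✓)  100-1(✓)  1000-(✓)  1001-(✓)  101-1(✓)  1011-(✓)  11-00  11-11(✓)  110-0(✓)  110-1(✓)  1100-(✓)  1101-(✓)
size-2^2 implicants → --001  -0-01  -000-  -01-1  -011-  -10-1  0--01  0-1-0  0-10-  00-0-  001--  1--11  1-0-0(✓)  1-0-1(✓)  1-00-(✓)  1-01-(✓)  10--1  10-1-  100--(✓)  110--(✓)
size-2^3 implicants → 1-0--
Unchecked terms (primes): --001, -0-01, -000-, -01-1, -011-, -10-1, -1100, 0--01, 0-1-0, 0-10-, 00-0-, 001--, 1--11, 1-0--, 10--1, 10-1-, 11-00
Minterm coverage:
  m0 ⊆ -000-,00-0-
  m1 ⊆ --001,-0-01,-000-,0--01,00-0-
  m4 ⊆ 0-1-0,0-10-,00-0-,001--
  m5 ⊆ -0-01,-01-1,0--01,0-10-,00-0-,001--
  m6 ⊆ -011-,0-1-0,001--
  m7 ⊆ -01-1,-011-,001--
  m9 ⊆ --001,-10-1,0--01
  m11 ⊆ -10-1 [E]
  m12 ⊆ -1100,0-1-0,0-10-
  m13 ⊆ 0--01,0-10-
  m14 ⊆ 0-1-0 [E]
  m16 ⊆ -000-,1-0--
  m17 ⊆ --001,-0-01,-000-,1-0--,10--1
  m18 ⊆ 1-0--,10-1-
  m19 ⊆ 1--11,1-0--,10--1,10-1-
  m21 ⊆ -0-01,-01-1,10--1
  m22 ⊆ -011-,10-1-
  m23 ⊆ -01-1,-011-,1--11,10--1,10-1-
  m24 ⊆ 1-0--,11-00
  m25 ⊆ --001,-10-1,1-0--
  m26 ⊆ 1-0-- [E]
  m27 ⊆ -10-1,1--11,1-0--
  m28 ⊆ -1100,11-00
  m31 ⊆ 1--11 [E]
E = {-10-1, 0-1-0, 1--11, 1-0--}

YES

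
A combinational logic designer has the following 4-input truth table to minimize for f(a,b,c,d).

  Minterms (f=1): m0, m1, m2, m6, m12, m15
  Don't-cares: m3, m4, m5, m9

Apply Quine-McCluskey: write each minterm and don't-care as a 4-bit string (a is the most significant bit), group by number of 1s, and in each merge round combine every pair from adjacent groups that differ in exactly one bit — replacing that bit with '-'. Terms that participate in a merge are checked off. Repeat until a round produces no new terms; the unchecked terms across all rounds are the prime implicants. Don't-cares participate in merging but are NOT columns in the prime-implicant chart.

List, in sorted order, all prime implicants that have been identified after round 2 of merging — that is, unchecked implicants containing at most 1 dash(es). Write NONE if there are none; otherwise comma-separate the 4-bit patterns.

[col 0] 0000*, 0001*, 0010*, 0011*, 0100*, 0101*, 0110*, 1001*, 1100*, 1111
[col 1] -001, -100, 0-00*, 0-01*, 0-10*, 00-0*, 00-1*, 000-*, 001-*, 01-0*, 010-*
[col 2] 0--0, 0-0-, 00--
Prime implicants: -001, -100, 0--0, 0-0-, 00--, 1111

-001, -100, 1111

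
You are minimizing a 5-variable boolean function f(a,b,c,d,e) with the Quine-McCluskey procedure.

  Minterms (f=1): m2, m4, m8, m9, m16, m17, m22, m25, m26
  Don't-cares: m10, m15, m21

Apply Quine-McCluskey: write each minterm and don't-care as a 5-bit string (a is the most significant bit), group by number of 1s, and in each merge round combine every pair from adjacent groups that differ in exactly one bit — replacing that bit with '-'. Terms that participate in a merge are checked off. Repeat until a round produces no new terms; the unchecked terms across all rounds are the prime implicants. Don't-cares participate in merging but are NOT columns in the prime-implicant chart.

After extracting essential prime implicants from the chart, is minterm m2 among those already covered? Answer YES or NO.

YES

[col 0] 00010*, 00100, 01000*, 01001*, 01010*, 01111, 10000*, 10001*, 10101*, 10110, 11001*, 11010*
[col 1] -1001, -1010, 0-010, 010-0, 0100-, 1-001, 10-01, 1000-
Prime implicants: -1001, -1010, 0-010, 00100, 010-0, 0100-, 01111, 1-001, 10-01, 1000-, 10110
PI chart (minterm → PIs covering it):
  2 | 0-010  (sole → essential)
  4 | 00100  (sole → essential)
  8 | 010-0,0100-
  9 | -1001,0100-
  16 | 1000-  (sole → essential)
  17 | 1-001,10-01,1000-
  22 | 10110  (sole → essential)
  25 | -1001,1-001
  26 | -1010  (sole → essential)
Essential prime implicants: -1010, 0-010, 00100, 1000-, 10110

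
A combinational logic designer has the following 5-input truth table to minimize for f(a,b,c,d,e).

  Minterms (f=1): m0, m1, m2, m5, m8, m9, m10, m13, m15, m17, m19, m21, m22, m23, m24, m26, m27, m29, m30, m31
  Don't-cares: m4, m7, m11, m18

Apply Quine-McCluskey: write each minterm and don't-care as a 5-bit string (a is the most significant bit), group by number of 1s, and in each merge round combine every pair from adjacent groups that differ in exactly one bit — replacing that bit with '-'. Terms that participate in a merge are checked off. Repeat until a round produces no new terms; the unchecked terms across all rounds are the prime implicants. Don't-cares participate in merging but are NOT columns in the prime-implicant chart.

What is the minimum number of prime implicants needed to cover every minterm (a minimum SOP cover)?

[col 0] 00000*, 00001*, 00010*, 00100*, 00101*, 00111*, 01000*, 01001*, 01010*, 01011*, 01101*, 01111*, 10001*, 10010*, 10011*, 10101*, 10110*, 10111*, 11000*, 11010*, 11011*, 11101*, 11110*, 11111*
[col 1] -0001*, -0010*, -0101*, -0111*, -1000*, -1010*, -1011*, -1101*, -1111*, 0-000*, 0-001*, 0-010*, 0-101*, 0-111*, 00-00*, 00-01*, 000-0*, 0000-*, 001-1*, 0010-*, 01-01*, 01-11*, 010-0*, 010-1*, 0100-*, 0101-*, 011-1*, 1-010*, 1-011*, 1-101*, 1-110*, 1-111*, 10-01*, 10-10*, 10-11*, 100-1*, 1001-*, 101-1*, 1011-*, 11-10*, 11-11*, 110-0*, 1101-*, 111-1*, 1111-*
[col 2] --010, --101*, --111*, -0-01, -01-1*, -1-11, -10-0, -101-, -11-1*, 0--01, 0-0-0, 0-00-, 0-1-1*, 00-0-, 01--1, 010--, 1--10*, 1--11*, 1-01-*, 1-1-1*, 1-11-*, 10--1, 10-1-*, 11-1-*
[col 3] --1-1, 1--1-
Prime implicants: --010, --1-1, -0-01, -1-11, -10-0, -101-, 0--01, 0-0-0, 0-00-, 00-0-, 01--1, 010--, 1--1-, 10--1
PI chart (minterm → PIs covering it):
  0 | 0-0-0,0-00-,00-0-
  1 | -0-01,0--01,0-00-,00-0-
  2 | --010,0-0-0
  5 | --1-1,-0-01,0--01,00-0-
  8 | -10-0,0-0-0,0-00-,010--
  9 | 0--01,0-00-,01--1,010--
  10 | --010,-10-0,-101-,0-0-0,010--
  13 | --1-1,0--01,01--1
  15 | --1-1,-1-11,01--1
  17 | -0-01,10--1
  19 | 1--1-,10--1
  21 | --1-1,-0-01,10--1
  22 | 1--1-  (sole → essential)
  23 | --1-1,1--1-,10--1
  24 | -10-0  (sole → essential)
  26 | --010,-10-0,-101-,1--1-
  27 | -1-11,-101-,1--1-
  29 | --1-1  (sole → essential)
  30 | 1--1-  (sole → essential)
  31 | --1-1,-1-11,1--1-
Essential prime implicants: --1-1, -10-0, 1--1-
Petrick residual → --010, -0-01, 0-00-
Minimum SOP uses 6 PIs: c'de' + ce + b'd'e + bc'e' + a'c'd' + ad

6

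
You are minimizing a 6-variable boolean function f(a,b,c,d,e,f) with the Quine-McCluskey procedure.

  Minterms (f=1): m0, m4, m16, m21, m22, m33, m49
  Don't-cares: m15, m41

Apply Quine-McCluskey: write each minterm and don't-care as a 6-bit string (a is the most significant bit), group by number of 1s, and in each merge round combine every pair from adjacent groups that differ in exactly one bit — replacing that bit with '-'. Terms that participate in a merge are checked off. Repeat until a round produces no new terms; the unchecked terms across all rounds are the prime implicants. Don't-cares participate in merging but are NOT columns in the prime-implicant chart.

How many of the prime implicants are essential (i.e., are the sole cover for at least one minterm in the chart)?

5

size-2^0 implicants → 000000(✓)  000100(✓)  001111  010000(✓)  010101  010110  100001(✓)  101001(✓)  110001(✓)
size-2^1 implicants → 0-0000  000-00  1-0001  10-001
Unchecked terms (primes): 0-0000, 000-00, 001111, 010101, 010110, 1-0001, 10-001
Minterm coverage:
  m0 ⊆ 0-0000,000-00
  m4 ⊆ 000-00 [E]
  m16 ⊆ 0-0000 [E]
  m21 ⊆ 010101 [E]
  m22 ⊆ 010110 [E]
  m33 ⊆ 1-0001,10-001
  m49 ⊆ 1-0001 [E]
E = {0-0000, 000-00, 010101, 010110, 1-0001}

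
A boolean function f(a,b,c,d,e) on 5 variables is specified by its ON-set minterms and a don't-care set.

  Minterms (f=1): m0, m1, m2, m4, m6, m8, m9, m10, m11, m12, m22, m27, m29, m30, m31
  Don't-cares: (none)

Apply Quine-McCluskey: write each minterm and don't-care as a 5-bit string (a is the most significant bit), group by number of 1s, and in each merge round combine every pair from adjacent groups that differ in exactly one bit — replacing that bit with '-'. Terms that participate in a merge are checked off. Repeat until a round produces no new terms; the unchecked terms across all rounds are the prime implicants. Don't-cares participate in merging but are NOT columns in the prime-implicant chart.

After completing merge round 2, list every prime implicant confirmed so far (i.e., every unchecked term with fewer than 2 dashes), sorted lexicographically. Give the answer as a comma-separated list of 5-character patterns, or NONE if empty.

-0110, -1011, 1-110, 11-11, 111-1, 1111-

Round 0: 00000✓ 00001✓ 00010✓ 00100✓ 00110✓ 01000✓ 01001✓ 01010✓ 01011✓ 01100✓ 10110✓ 11011✓ 11101✓ 11110✓ 11111✓
Round 1: -0110 -1011 0-000✓ 0-001✓ 0-010✓ 0-100✓ 00-00✓ 00-10✓ 000-0✓ 0000-✓ 001-0✓ 01-00✓ 010-0✓ 010-1✓ 0100-✓ 0101-✓ 1-110 11-11 111-1 1111-
Round 2: 0--00 0-0-0 0-00- 00--0 010--
PIs = {-0110, -1011, 0--00, 0-0-0, 0-00-, 00--0, 010--, 1-110, 11-11, 111-1, 1111-}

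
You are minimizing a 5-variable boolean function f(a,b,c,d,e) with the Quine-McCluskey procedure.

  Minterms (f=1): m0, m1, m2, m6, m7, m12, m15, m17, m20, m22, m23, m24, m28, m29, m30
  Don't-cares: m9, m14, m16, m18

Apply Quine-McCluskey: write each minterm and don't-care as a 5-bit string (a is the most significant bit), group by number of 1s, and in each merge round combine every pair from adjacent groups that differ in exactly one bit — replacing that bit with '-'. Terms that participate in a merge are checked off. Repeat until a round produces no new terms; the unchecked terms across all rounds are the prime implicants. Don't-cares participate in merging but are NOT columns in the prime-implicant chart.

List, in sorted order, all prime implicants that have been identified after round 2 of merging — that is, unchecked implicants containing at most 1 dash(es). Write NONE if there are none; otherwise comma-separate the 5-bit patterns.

size-2^0 implicants → 00000(✓)  00001(✓)  00010(✓)  00110(✓)  00111(✓)  01001(✓)  01100(✓)  01110(✓)  01111(✓)  10000(✓)  10001(✓)  10010(✓)  10100(✓)  10110(✓)  10111(✓)  11000(✓)  11100(✓)  11101(✓)  11110(✓)
size-2^1 implicants → -0000(✓)  -0001(✓)  -0010(✓)  -0110(✓)  -0111(✓)  -1100(✓)  -1110(✓)  0-001  0-110(✓)  0-111(✓)  00-10(✓)  000-0(✓)  0000-(✓)  0011-(✓)  011-0(✓)  0111-(✓)  1-000(✓)  1-100(✓)  1-110(✓)  10-00(✓)  10-10(✓)  100-0(✓)  1000-(✓)  101-0(✓)  1011-(✓)  11-00(✓)  111-0(✓)  1110-
size-2^2 implicants → --110  -0-10  -00-0  -000-  -011-  -11-0  0-11-  1--00  1-1-0  10--0
Unchecked terms (primes): --110, -0-10, -00-0, -000-, -011-, -11-0, 0-001, 0-11-, 1--00, 1-1-0, 10--0, 1110-

0-001, 1110-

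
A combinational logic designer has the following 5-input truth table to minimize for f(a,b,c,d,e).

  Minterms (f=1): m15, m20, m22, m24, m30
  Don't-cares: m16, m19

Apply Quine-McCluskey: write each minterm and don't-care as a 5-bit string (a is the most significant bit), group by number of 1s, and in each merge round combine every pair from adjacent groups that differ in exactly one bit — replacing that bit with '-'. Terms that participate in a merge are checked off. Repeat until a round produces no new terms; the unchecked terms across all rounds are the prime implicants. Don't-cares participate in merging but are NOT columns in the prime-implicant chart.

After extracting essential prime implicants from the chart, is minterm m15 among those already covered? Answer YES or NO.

YES

[col 0] 01111, 10000*, 10011, 10100*, 10110*, 11000*, 11110*
[col 1] 1-000, 1-110, 10-00, 101-0
Prime implicants: 01111, 1-000, 1-110, 10-00, 10011, 101-0
PI chart (minterm → PIs covering it):
  15 | 01111  (sole → essential)
  20 | 10-00,101-0
  22 | 1-110,101-0
  24 | 1-000  (sole → essential)
  30 | 1-110  (sole → essential)
Essential prime implicants: 01111, 1-000, 1-110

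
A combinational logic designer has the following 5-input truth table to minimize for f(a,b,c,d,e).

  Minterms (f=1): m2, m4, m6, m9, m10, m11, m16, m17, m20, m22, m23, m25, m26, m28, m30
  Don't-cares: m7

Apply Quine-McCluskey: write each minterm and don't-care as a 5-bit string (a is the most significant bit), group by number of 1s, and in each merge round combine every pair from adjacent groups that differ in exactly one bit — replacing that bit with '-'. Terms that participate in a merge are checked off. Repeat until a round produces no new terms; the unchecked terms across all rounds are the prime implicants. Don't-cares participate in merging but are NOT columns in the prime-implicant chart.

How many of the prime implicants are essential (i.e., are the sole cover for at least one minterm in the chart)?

[col 0] 00010*, 00100*, 00110*, 00111*, 01001*, 01010*, 01011*, 10000*, 10001*, 10100*, 10110*, 10111*, 11001*, 11010*, 11100*, 11110*
[col 1] -0100*, -0110*, -0111*, -1001, -1010, 0-010, 00-10, 001-0*, 0011-*, 010-1, 0101-, 1-001, 1-100*, 1-110*, 10-00, 1000-, 101-0*, 1011-*, 11-10, 111-0*
[col 2] -01-0, -011-, 1-1-0
Prime implicants: -01-0, -011-, -1001, -1010, 0-010, 00-10, 010-1, 0101-, 1-001, 1-1-0, 10-00, 1000-, 11-10
PI chart (minterm → PIs covering it):
  2 | 0-010,00-10
  4 | -01-0  (sole → essential)
  6 | -01-0,-011-,00-10
  9 | -1001,010-1
  10 | -1010,0-010,0101-
  11 | 010-1,0101-
  16 | 10-00,1000-
  17 | 1-001,1000-
  20 | -01-0,1-1-0,10-00
  22 | -01-0,-011-,1-1-0
  23 | -011-  (sole → essential)
  25 | -1001,1-001
  26 | -1010,11-10
  28 | 1-1-0  (sole → essential)
  30 | 1-1-0,11-10
Essential prime implicants: -01-0, -011-, 1-1-0

3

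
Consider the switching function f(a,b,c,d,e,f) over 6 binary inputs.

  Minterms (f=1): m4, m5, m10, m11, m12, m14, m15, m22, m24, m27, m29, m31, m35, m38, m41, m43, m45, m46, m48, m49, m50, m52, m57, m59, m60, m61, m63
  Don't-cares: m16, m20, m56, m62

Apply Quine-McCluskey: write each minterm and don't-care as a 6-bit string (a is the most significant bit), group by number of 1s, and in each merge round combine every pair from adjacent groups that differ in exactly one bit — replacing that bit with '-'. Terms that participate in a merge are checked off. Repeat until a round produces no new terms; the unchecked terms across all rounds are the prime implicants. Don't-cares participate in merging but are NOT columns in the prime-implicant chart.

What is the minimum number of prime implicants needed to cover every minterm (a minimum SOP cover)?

size-2^0 implicants → 000100(✓)  000101(✓)  001010(✓)  001011(✓)  001100(✓)  001110(✓)  001111(✓)  010000(✓)  010100(✓)  010110(✓)  011000(✓)  011011(✓)  011101(✓)  011111(✓)  100011(✓)  100110(✓)  101001(✓)  101011(✓)  101101(✓)  101110(✓)  110000(✓)  110001(✓)  110010(✓)  110100(✓)  111000(✓)  111001(✓)  111011(✓)  111100(✓)  111101(✓)  111110(✓)  111111(✓)
size-2^1 implicants → -01011(✓)  -01110  -10000(✓)  -10100(✓)  -11000(✓)  -11011(✓)  -11101(✓)  -11111(✓)  0-0100  0-1011(✓)  0-1111(✓)  00-100  00010-  001-10(✓)  001-11(✓)  00101-(✓)  0011-0  00111-(✓)  01-000(✓)  010-00(✓)  0101-0  011-11(✓)  0111-1(✓)  1-1001(✓)  1-1011(✓)  1-1101(✓)  1-1110  10-011  10-110  101-01(✓)  1010-1(✓)  11-000(✓)  11-001(✓)  11-100(✓)  110-00(✓)  1100-0  11000-(✓)  111-00(✓)  111-01(✓)  111-11(✓)  1110-1(✓)  11100-(✓)  1111-0(✓)  1111-1(✓)  11110-(✓)  11111-(✓)
size-2^2 implicants → --1011  -1-000  -10-00  -11-11  -111-1  0-1-11  001-1-  1-1-01  1-10-1  11--00  11-00-  111--1  111-0-  1111--
Unchecked terms (primes): --1011, -01110, -1-000, -10-00, -11-11, -111-1, 0-0100, 0-1-11, 00-100, 00010-, 001-1-, 0011-0, 0101-0, 1-1-01, 1-10-1, 1-1110, 10-011, 10-110, 11--00, 11-00-, 1100-0, 111--1, 111-0-, 1111--
Minterm coverage:
  m4 ⊆ 0-0100,00-100,00010-
  m5 ⊆ 00010- [E]
  m10 ⊆ 001-1- [E]
  m11 ⊆ --1011,0-1-11,001-1-
  m12 ⊆ 00-100,0011-0
  m14 ⊆ -01110,001-1-,0011-0
  m15 ⊆ 0-1-11,001-1-
  m22 ⊆ 0101-0 [E]
  m24 ⊆ -1-000 [E]
  m27 ⊆ --1011,-11-11,0-1-11
  m29 ⊆ -111-1 [E]
  m31 ⊆ -11-11,-111-1,0-1-11
  m35 ⊆ 10-011 [E]
  m38 ⊆ 10-110 [E]
  m41 ⊆ 1-1-01,1-10-1
  m43 ⊆ --1011,1-10-1,10-011
  m45 ⊆ 1-1-01 [E]
  m46 ⊆ -01110,1-1110,10-110
  m48 ⊆ -1-000,-10-00,11--00,11-00-,1100-0
  m49 ⊆ 11-00- [E]
  m50 ⊆ 1100-0 [E]
  m52 ⊆ -10-00,11--00
  m57 ⊆ 1-1-01,1-10-1,11-00-,111--1,111-0-
  m59 ⊆ --1011,-11-11,1-10-1,111--1
  m60 ⊆ 11--00,111-0-,1111--
  m61 ⊆ -111-1,1-1-01,111--1,111-0-,1111--
  m63 ⊆ -11-11,-111-1,111--1,1111--
E = {-1-000, -111-1, 00010-, 001-1-, 0101-0, 1-1-01, 10-011, 10-110, 11-00-, 1100-0}
Petrick residual → --1011, 00-100, 11--00
Cover = cd'ef + bd'e'f' + bcdf + a'b'de'f' + a'b'c'de' + a'b'ce + a'bc'df' + ace'f + ab'd'ef + ab'def' + abe'f' + abd'e' + abc'd'f'  |cover|=13

13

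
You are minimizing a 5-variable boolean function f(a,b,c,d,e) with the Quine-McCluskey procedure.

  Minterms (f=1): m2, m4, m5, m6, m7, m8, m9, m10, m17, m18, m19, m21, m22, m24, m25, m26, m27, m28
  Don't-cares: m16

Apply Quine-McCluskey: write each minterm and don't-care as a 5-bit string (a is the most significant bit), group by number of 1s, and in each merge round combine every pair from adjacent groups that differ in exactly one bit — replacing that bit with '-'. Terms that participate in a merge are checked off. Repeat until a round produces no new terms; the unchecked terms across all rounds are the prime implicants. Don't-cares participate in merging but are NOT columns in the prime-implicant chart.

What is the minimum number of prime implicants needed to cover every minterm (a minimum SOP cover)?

size-2^0 implicants → 00010(✓)  00100(✓)  00101(✓)  00110(✓)  00111(✓)  01000(✓)  01001(✓)  01010(✓)  10000(✓)  10001(✓)  10010(✓)  10011(✓)  10101(✓)  10110(✓)  11000(✓)  11001(✓)  11010(✓)  11011(✓)  11100(✓)
size-2^1 implicants → -0010(✓)  -0101  -0110(✓)  -1000(✓)  -1001(✓)  -1010(✓)  0-010(✓)  00-10(✓)  001-0(✓)  001-1(✓)  0010-(✓)  0011-(✓)  010-0(✓)  0100-(✓)  1-000(✓)  1-001(✓)  1-010(✓)  1-011(✓)  10-01  10-10(✓)  100-0(✓)  100-1(✓)  1000-(✓)  1001-(✓)  11-00  110-0(✓)  110-1(✓)  1100-(✓)  1101-(✓)
size-2^2 implicants → --010  -0-10  -10-0  -100-  001--  1-0-0(✓)  1-0-1(✓)  1-00-(✓)  1-01-(✓)  100--(✓)  110--(✓)
size-2^3 implicants → 1-0--
Unchecked terms (primes): --010, -0-10, -0101, -10-0, -100-, 001--, 1-0--, 10-01, 11-00
Minterm coverage:
  m2 ⊆ --010,-0-10
  m4 ⊆ 001-- [E]
  m5 ⊆ -0101,001--
  m6 ⊆ -0-10,001--
  m7 ⊆ 001-- [E]
  m8 ⊆ -10-0,-100-
  m9 ⊆ -100- [E]
  m10 ⊆ --010,-10-0
  m17 ⊆ 1-0--,10-01
  m18 ⊆ --010,-0-10,1-0--
  m19 ⊆ 1-0-- [E]
  m21 ⊆ -0101,10-01
  m22 ⊆ -0-10 [E]
  m24 ⊆ -10-0,-100-,1-0--,11-00
  m25 ⊆ -100-,1-0--
  m26 ⊆ --010,-10-0,1-0--
  m27 ⊆ 1-0-- [E]
  m28 ⊆ 11-00 [E]
E = {-0-10, -100-, 001--, 1-0--, 11-00}
Petrick residual → --010, -0101
Cover = c'de' + b'de' + b'cd'e + bc'd' + a'b'c + ac' + abd'e'  |cover|=7

7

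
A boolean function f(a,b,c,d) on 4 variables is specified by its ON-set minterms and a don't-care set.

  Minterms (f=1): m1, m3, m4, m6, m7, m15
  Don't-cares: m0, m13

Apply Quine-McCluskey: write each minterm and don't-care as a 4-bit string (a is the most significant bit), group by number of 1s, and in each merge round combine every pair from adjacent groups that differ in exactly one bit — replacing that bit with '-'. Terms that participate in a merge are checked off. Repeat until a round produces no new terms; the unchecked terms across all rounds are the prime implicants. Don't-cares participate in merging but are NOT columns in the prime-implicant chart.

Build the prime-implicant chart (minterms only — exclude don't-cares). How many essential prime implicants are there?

0

size-2^0 implicants → 0000(✓)  0001(✓)  0011(✓)  0100(✓)  0110(✓)  0111(✓)  1101(✓)  1111(✓)
size-2^1 implicants → -111  0-00  0-11  00-1  000-  01-0  011-  11-1
Unchecked terms (primes): -111, 0-00, 0-11, 00-1, 000-, 01-0, 011-, 11-1
Minterm coverage:
  m1 ⊆ 00-1,000-
  m3 ⊆ 0-11,00-1
  m4 ⊆ 0-00,01-0
  m6 ⊆ 01-0,011-
  m7 ⊆ -111,0-11,011-
  m15 ⊆ -111,11-1
(no essential prime implicants)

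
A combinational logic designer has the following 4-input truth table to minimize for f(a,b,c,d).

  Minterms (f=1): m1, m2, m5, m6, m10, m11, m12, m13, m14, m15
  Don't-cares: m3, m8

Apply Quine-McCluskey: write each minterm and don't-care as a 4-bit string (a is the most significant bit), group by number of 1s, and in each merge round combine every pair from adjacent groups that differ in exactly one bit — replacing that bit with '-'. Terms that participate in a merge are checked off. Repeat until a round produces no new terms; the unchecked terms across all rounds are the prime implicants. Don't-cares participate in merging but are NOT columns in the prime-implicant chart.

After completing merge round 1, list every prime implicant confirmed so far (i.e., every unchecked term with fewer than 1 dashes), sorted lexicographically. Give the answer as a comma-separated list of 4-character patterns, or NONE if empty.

NONE

[col 0] 0001*, 0010*, 0011*, 0101*, 0110*, 1000*, 1010*, 1011*, 1100*, 1101*, 1110*, 1111*
[col 1] -010*, -011*, -101, -110*, 0-01, 0-10*, 00-1, 001-*, 1-00*, 1-10*, 1-11*, 10-0*, 101-*, 11-0*, 11-1*, 110-*, 111-*
[col 2] --10, -01-, 1--0, 1-1-, 11--
Prime implicants: --10, -01-, -101, 0-01, 00-1, 1--0, 1-1-, 11--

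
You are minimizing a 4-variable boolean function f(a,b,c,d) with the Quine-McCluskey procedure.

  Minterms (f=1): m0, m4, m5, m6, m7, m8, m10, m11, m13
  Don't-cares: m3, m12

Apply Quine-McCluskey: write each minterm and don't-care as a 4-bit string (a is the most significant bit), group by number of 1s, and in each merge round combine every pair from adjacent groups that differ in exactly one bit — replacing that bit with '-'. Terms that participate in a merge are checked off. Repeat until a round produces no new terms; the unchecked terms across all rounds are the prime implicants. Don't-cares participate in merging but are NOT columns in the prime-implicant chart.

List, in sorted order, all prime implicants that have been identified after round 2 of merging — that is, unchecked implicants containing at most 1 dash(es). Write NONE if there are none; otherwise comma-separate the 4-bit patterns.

-011, 0-11, 10-0, 101-

size-2^0 implicants → 0000(✓)  0011(✓)  0100(✓)  0101(✓)  0110(✓)  0111(✓)  1000(✓)  1010(✓)  1011(✓)  1100(✓)  1101(✓)
size-2^1 implicants → -000(✓)  -011  -100(✓)  -101(✓)  0-00(✓)  0-11  01-0(✓)  01-1(✓)  010-(✓)  011-(✓)  1-00(✓)  10-0  101-  110-(✓)
size-2^2 implicants → --00  -10-  01--
Unchecked terms (primes): --00, -011, -10-, 0-11, 01--, 10-0, 101-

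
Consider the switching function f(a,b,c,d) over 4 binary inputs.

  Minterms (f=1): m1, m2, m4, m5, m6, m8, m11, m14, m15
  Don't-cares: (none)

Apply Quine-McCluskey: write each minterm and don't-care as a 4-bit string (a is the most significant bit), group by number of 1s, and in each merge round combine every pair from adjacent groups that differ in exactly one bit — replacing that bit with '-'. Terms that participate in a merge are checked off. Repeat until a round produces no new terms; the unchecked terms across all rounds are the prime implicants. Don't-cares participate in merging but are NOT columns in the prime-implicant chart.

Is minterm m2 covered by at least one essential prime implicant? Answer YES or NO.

Round 0: 0001✓ 0010✓ 0100✓ 0101✓ 0110✓ 1000 1011✓ 1110✓ 1111✓
Round 1: -110 0-01 0-10 01-0 010- 1-11 111-
PIs = {-110, 0-01, 0-10, 01-0, 010-, 1-11, 1000, 111-}
Coverage chart:
  m1: 0-01 ←essential
  m2: 0-10 ←essential
  m4: 01-0,010-
  m5: 0-01,010-
  m6: -110,0-10,01-0
  m8: 1000 ←essential
  m11: 1-11 ←essential
  m14: -110,111-
  m15: 1-11,111-
Essential: 0-01, 0-10, 1-11, 1000

YES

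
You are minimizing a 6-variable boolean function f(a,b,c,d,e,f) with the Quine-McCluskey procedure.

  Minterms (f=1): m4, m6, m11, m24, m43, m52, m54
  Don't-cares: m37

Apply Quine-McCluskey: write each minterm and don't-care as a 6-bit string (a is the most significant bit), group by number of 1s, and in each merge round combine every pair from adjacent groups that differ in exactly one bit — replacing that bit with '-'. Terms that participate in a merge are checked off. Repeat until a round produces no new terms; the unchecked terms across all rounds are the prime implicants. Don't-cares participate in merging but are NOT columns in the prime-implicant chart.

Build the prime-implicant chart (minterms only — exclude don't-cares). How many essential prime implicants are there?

4

size-2^0 implicants → 000100(✓)  000110(✓)  001011(✓)  011000  100101  101011(✓)  110100(✓)  110110(✓)
size-2^1 implicants → -01011  0001-0  1101-0
Unchecked terms (primes): -01011, 0001-0, 011000, 100101, 1101-0
Minterm coverage:
  m4 ⊆ 0001-0 [E]
  m6 ⊆ 0001-0 [E]
  m11 ⊆ -01011 [E]
  m24 ⊆ 011000 [E]
  m43 ⊆ -01011 [E]
  m52 ⊆ 1101-0 [E]
  m54 ⊆ 1101-0 [E]
E = {-01011, 0001-0, 011000, 1101-0}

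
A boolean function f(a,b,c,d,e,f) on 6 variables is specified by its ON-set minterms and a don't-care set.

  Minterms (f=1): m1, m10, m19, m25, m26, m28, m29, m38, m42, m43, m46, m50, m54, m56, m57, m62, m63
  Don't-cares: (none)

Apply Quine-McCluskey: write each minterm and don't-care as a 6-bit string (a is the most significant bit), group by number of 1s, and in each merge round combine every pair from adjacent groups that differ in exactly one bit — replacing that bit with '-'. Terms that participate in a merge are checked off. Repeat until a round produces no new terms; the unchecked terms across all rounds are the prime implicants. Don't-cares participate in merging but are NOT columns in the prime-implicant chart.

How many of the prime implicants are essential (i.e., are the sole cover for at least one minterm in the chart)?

9

size-2^0 implicants → 000001  001010(✓)  010011  011001(✓)  011010(✓)  011100(✓)  011101(✓)  100110(✓)  101010(✓)  101011(✓)  101110(✓)  110010(✓)  110110(✓)  111000(✓)  111001(✓)  111110(✓)  111111(✓)
size-2^1 implicants → -01010  -11001  0-1010  011-01  01110-  1-0110(✓)  1-1110(✓)  10-110(✓)  101-10  10101-  11-110(✓)  110-10  11100-  11111-
size-2^2 implicants → 1--110
Unchecked terms (primes): -01010, -11001, 0-1010, 000001, 010011, 011-01, 01110-, 1--110, 101-10, 10101-, 110-10, 11100-, 11111-
Minterm coverage:
  m1 ⊆ 000001 [E]
  m10 ⊆ -01010,0-1010
  m19 ⊆ 010011 [E]
  m25 ⊆ -11001,011-01
  m26 ⊆ 0-1010 [E]
  m28 ⊆ 01110- [E]
  m29 ⊆ 011-01,01110-
  m38 ⊆ 1--110 [E]
  m42 ⊆ -01010,101-10,10101-
  m43 ⊆ 10101- [E]
  m46 ⊆ 1--110,101-10
  m50 ⊆ 110-10 [E]
  m54 ⊆ 1--110,110-10
  m56 ⊆ 11100- [E]
  m57 ⊆ -11001,11100-
  m62 ⊆ 1--110,11111-
  m63 ⊆ 11111- [E]
E = {0-1010, 000001, 010011, 01110-, 1--110, 10101-, 110-10, 11100-, 11111-}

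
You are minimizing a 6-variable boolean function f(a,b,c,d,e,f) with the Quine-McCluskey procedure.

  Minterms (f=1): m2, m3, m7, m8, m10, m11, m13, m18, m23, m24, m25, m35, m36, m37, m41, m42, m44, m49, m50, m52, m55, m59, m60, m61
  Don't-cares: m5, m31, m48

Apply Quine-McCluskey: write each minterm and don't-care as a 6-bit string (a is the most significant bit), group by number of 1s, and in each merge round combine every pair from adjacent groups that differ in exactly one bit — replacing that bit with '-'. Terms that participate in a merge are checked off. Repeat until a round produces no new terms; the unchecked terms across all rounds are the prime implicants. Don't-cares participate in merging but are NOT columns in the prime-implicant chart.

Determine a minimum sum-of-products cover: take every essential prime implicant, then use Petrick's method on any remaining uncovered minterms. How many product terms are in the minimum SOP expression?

15

Round 0: 000010✓ 000011✓ 000101✓ 000111✓ 001000✓ 001010✓ 001011✓ 001101✓ 010010✓ 010111✓ 011000✓ 011001✓ 011111✓ 100011✓ 100100✓ 100101✓ 101001 101010✓ 101100✓ 110000✓ 110001✓ 110010✓ 110100✓ 110111✓ 111011 111100✓ 111101✓
Round 1: -00011 -00101 -01010 -10010 -10111 0-0010 0-0111 0-1000 00-010✓ 00-011✓ 00-101 000-11 00001-✓ 0001-1 0010-0 00101-✓ 01-111 01100- 1-0100✓ 1-1100✓ 10-100✓ 10010- 11-100✓ 110-00 1100-0 11000- 11110-
Round 2: 00-01- 1--100
PIs = {-00011, -00101, -01010, -10010, -10111, 0-0010, 0-0111, 0-1000, 00-01-, 00-101, 000-11, 0001-1, 0010-0, 01-111, 01100-, 1--100, 10010-, 101001, 110-00, 1100-0, 11000-, 111011, 11110-}
Coverage chart:
  m2: 0-0010,00-01-
  m3: -00011,00-01-,000-11
  m7: 0-0111,000-11,0001-1
  m8: 0-1000,0010-0
  m10: -01010,00-01-,0010-0
  m11: 00-01- ←essential
  m13: 00-101 ←essential
  m18: -10010,0-0010
  m23: -10111,0-0111,01-111
  m24: 0-1000,01100-
  m25: 01100- ←essential
  m35: -00011 ←essential
  m36: 1--100,10010-
  m37: -00101,10010-
  m41: 101001 ←essential
  m42: -01010 ←essential
  m44: 1--100 ←essential
  m49: 11000- ←essential
  m50: -10010,1100-0
  m52: 1--100,110-00
  m55: -10111 ←essential
  m59: 111011 ←essential
  m60: 1--100,11110-
  m61: 11110- ←essential
Essential: -00011, -01010, -10111, 00-01-, 00-101, 01100-, 1--100, 101001, 11000-, 111011, 11110-
Petrick residual → -00101, -10010, 0-0111, 0-1000
Min cover (15 terms): b'c'd'ef + b'c'de'f + b'cd'ef' + bc'd'ef' + bc'def + a'c'def + a'cd'e'f' + a'b'd'e + a'b'de'f + a'bcd'e' + ade'f' + ab'cd'e'f + abc'd'e' + abcd'ef + abcde'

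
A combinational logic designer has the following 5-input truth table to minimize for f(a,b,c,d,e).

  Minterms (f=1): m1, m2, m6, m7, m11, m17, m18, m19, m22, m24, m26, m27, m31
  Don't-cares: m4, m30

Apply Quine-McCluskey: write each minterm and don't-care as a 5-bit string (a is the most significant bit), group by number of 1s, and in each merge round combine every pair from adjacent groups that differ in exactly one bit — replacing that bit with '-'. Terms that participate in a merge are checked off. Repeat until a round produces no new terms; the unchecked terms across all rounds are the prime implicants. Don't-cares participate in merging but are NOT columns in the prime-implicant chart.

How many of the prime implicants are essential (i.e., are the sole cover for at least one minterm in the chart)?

6

[col 0] 00001*, 00010*, 00100*, 00110*, 00111*, 01011*, 10001*, 10010*, 10011*, 10110*, 11000*, 11010*, 11011*, 11110*, 11111*
[col 1] -0001, -0010*, -0110*, -1011, 00-10*, 001-0, 0011-, 1-010*, 1-011*, 1-110*, 10-10*, 100-1, 1001-*, 11-10*, 11-11*, 110-0, 1101-*, 1111-*
[col 2] -0-10, 1--10, 1-01-, 11-1-
Prime implicants: -0-10, -0001, -1011, 001-0, 0011-, 1--10, 1-01-, 100-1, 11-1-, 110-0
PI chart (minterm → PIs covering it):
  1 | -0001  (sole → essential)
  2 | -0-10  (sole → essential)
  6 | -0-10,001-0,0011-
  7 | 0011-  (sole → essential)
  11 | -1011  (sole → essential)
  17 | -0001,100-1
  18 | -0-10,1--10,1-01-
  19 | 1-01-,100-1
  22 | -0-10,1--10
  24 | 110-0  (sole → essential)
  26 | 1--10,1-01-,11-1-,110-0
  27 | -1011,1-01-,11-1-
  31 | 11-1-  (sole → essential)
Essential prime implicants: -0-10, -0001, -1011, 0011-, 11-1-, 110-0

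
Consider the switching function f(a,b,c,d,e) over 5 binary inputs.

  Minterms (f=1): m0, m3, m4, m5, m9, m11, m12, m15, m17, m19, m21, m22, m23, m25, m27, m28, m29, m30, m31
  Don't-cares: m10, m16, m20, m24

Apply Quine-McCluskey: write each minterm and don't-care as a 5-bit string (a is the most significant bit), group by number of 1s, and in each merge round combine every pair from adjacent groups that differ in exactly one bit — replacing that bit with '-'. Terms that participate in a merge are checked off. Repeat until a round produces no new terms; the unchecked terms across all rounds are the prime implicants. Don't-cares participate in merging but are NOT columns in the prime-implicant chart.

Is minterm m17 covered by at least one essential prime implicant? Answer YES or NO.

size-2^0 implicants → 00000(✓)  00011(✓)  00100(✓)  00101(✓)  01001(✓)  01010(✓)  01011(✓)  01100(✓)  01111(✓)  10000(✓)  10001(✓)  10011(✓)  10100(✓)  10101(✓)  10110(✓)  10111(✓)  11000(✓)  11001(✓)  11011(✓)  11100(✓)  11101(✓)  11110(✓)  11111(✓)
size-2^1 implicants → -0000(✓)  -0011(✓)  -0100(✓)  -0101(✓)  -1001(✓)  -1011(✓)  -1100(✓)  -1111(✓)  0-011(✓)  0-100(✓)  00-00(✓)  0010-(✓)  01-11(✓)  010-1(✓)  0101-  1-000(✓)  1-001(✓)  1-011(✓)  1-100(✓)  1-101(✓)  1-110(✓)  1-111(✓)  10-00(✓)  10-01(✓)  10-11(✓)  100-1(✓)  1000-(✓)  101-0(✓)  101-1(✓)  1010-(✓)  1011-(✓)  11-00(✓)  11-01(✓)  11-11(✓)  110-1(✓)  1100-(✓)  111-0(✓)  111-1(✓)  1110-(✓)  1111-(✓)
size-2^2 implicants → --011  --100  -0-00  -010-  -1-11  -10-1  1--00(✓)  1--01(✓)  1--11(✓)  1-0-1(✓)  1-00-(✓)  1-1-0(✓)  1-1-1(✓)  1-10-(✓)  1-11-(✓)  10--1(✓)  10-0-(✓)  101--(✓)  11--1(✓)  11-0-(✓)  111--(✓)
size-2^3 implicants → 1---1  1--0-  1-1--
Unchecked terms (primes): --011, --100, -0-00, -010-, -1-11, -10-1, 0101-, 1---1, 1--0-, 1-1--
Minterm coverage:
  m0 ⊆ -0-00 [E]
  m3 ⊆ --011 [E]
  m4 ⊆ --100,-0-00,-010-
  m5 ⊆ -010- [E]
  m9 ⊆ -10-1 [E]
  m11 ⊆ --011,-1-11,-10-1,0101-
  m12 ⊆ --100 [E]
  m15 ⊆ -1-11 [E]
  m17 ⊆ 1---1,1--0-
  m19 ⊆ --011,1---1
  m21 ⊆ -010-,1---1,1--0-,1-1--
  m22 ⊆ 1-1-- [E]
  m23 ⊆ 1---1,1-1--
  m25 ⊆ -10-1,1---1,1--0-
  m27 ⊆ --011,-1-11,-10-1,1---1
  m28 ⊆ --100,1--0-,1-1--
  m29 ⊆ 1---1,1--0-,1-1--
  m30 ⊆ 1-1-- [E]
  m31 ⊆ -1-11,1---1,1-1--
E = {--011, --100, -0-00, -010-, -1-11, -10-1, 1-1--}

NO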